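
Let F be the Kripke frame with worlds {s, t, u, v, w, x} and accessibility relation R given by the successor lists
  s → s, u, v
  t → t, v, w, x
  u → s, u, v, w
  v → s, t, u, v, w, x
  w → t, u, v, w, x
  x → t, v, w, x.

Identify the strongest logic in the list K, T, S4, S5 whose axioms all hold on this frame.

T

Reflexive (axiom T): yes — every world is R-related to itself.
Transitive (axiom 4): no — s R u and u R w, but not s R w.
Euclidean (axiom 5): no — u R s and u R w, but not s R w.
So F validates K, T; S4 would additionally require R to be transitive. The strongest is T.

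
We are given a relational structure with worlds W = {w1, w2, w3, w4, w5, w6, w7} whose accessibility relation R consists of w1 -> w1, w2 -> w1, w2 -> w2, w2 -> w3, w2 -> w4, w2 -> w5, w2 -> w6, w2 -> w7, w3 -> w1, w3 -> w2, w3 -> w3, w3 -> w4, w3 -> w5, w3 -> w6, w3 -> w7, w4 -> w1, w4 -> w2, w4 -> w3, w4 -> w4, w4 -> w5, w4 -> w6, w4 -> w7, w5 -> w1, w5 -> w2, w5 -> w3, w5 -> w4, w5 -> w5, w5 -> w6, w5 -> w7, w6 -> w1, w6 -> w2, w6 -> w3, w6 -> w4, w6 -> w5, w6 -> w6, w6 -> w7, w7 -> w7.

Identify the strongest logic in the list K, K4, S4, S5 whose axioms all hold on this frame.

S4

Transitive (axiom 4): yes — every two-step R-path is closed by a direct edge.
Reflexive (axiom T): yes — every world is R-related to itself.
Euclidean (axiom 5): no — w2 R w1 and w2 R w3, but not w1 R w3.
So F validates K, K4, S4; S5 would additionally require R to be Euclidean. The strongest is S4.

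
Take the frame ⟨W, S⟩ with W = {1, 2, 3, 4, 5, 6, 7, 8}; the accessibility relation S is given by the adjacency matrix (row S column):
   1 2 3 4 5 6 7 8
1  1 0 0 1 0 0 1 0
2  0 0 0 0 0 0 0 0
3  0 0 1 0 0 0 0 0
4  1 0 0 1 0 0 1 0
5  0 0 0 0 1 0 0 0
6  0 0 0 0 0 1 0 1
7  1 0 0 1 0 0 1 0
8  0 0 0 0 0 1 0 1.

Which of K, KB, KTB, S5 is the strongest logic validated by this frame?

Symmetric (axiom B): yes — every pair in S has its reverse in S.
Reflexive (axiom T): no — 2 is not related to itself.
Euclidean (axiom 5): yes — any two successors of a common world are S-related.
So F validates K, KB; KTB would additionally require S to be reflexive. The strongest is KB.

KB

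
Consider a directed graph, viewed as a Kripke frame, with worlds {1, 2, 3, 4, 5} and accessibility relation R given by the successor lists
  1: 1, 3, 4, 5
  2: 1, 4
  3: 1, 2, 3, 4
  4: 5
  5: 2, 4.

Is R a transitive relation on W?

Transitive: no — 1 R 3 and 3 R 2, but not 1 R 2.

No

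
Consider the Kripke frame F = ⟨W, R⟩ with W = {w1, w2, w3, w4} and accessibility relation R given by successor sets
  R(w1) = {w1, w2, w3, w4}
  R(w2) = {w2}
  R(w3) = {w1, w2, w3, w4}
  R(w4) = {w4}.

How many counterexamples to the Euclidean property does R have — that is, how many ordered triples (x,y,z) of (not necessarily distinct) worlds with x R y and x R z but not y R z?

12

Enumerating: (w1,w2,w1), (w1,w2,w3), (w1,w2,w4), (w1,w4,w1), (w1,w4,w2), (w1,w4,w3), (w3,w2,w1), (w3,w2,w3), (w3,w2,w4), (w3,w4,w1), (w3,w4,w2), (w3,w4,w3).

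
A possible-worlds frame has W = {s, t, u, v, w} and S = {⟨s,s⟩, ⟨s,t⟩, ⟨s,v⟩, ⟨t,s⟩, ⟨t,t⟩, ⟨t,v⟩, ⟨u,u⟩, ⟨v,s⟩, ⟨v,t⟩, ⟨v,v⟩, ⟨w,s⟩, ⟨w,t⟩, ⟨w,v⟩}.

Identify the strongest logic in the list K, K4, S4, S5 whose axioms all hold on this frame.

Transitive (axiom 4): yes — every two-step S-path is closed by a direct edge.
Reflexive (axiom T): no — w is not related to itself.
Euclidean (axiom 5): yes — any two successors of a common world are S-related.
So F validates K, K4; S4 would additionally require S to be reflexive. The strongest is K4.

K4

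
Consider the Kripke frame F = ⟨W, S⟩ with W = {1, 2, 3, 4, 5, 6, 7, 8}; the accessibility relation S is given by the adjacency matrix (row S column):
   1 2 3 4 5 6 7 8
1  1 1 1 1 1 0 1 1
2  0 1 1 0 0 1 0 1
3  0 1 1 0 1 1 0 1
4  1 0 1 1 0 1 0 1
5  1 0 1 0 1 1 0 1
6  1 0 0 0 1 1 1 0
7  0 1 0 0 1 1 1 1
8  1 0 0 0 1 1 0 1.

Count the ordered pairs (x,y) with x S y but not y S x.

Enumerating: (1,2), (1,3), (1,7), (2,6), (2,8), (3,6), (3,8), (4,3), (4,6), (4,8), (6,1), (7,2), (7,5), (7,8), (8,6).

15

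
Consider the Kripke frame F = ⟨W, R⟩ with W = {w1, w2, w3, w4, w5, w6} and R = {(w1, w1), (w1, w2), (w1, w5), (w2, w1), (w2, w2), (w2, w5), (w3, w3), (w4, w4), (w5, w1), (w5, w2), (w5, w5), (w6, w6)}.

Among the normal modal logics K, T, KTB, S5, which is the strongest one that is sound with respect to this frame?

S5

Reflexive (axiom T): yes — every world is R-related to itself.
Symmetric (axiom B): yes — every pair in R has its reverse in R.
Euclidean (axiom 5): yes — any two successors of a common world are R-related.
So F validates K, T, KTB, S5. The strongest is S5.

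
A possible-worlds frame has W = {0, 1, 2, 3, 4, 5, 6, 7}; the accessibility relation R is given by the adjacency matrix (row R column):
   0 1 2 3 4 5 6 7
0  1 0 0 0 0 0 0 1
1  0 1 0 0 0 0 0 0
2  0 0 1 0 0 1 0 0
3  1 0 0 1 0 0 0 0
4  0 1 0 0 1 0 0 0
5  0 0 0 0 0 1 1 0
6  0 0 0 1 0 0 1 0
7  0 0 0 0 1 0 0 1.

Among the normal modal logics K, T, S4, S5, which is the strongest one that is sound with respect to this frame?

T

Reflexive (axiom T): yes — every world is R-related to itself.
Transitive (axiom 4): no — 0 R 7 and 7 R 4, but not 0 R 4.
Euclidean (axiom 5): no — 0 R 7 and 0 R 0, but not 7 R 0.
So F validates K, T; S4 would additionally require R to be transitive. The strongest is T.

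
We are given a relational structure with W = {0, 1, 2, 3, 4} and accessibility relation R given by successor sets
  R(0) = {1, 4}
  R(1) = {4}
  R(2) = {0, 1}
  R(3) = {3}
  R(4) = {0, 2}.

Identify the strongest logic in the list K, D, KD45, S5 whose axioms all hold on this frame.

Serial (axiom D): yes — every world has a successor (e.g. 0 R 1).
Euclidean (axiom 5): no — 0 R 4 and 0 R 1, but not 4 R 1.
Transitive (axiom 4): no — 0 R 4 and 4 R 2, but not 0 R 2.
Reflexive (axiom T): no — 0 is not related to itself.
So F validates K, D; KD45 would additionally require R to be Euclidean and transitive. The strongest is D.

D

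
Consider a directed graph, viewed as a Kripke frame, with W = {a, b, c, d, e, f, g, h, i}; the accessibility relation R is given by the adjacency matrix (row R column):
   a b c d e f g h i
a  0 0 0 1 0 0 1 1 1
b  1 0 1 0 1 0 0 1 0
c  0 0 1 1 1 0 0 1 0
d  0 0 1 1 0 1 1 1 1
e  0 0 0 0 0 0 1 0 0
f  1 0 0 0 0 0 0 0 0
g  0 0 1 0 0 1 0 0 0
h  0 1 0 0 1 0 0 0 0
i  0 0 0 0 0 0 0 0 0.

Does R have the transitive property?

No

Transitive: no — a R d and d R c, but not a R c.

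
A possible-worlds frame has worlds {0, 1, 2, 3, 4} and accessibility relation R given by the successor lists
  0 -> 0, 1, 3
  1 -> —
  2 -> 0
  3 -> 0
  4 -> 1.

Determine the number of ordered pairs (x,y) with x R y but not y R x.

3

Enumerating: (0,1), (2,0), (4,1).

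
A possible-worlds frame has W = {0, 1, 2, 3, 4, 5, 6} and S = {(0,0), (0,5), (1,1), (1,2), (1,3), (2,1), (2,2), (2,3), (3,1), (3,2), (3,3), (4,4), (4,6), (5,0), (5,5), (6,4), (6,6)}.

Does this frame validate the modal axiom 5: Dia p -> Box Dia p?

Axiom 5 corresponds to the accessibility relation being Euclidean.
Euclidean: yes — any two successors of a common world are S-related.

Yes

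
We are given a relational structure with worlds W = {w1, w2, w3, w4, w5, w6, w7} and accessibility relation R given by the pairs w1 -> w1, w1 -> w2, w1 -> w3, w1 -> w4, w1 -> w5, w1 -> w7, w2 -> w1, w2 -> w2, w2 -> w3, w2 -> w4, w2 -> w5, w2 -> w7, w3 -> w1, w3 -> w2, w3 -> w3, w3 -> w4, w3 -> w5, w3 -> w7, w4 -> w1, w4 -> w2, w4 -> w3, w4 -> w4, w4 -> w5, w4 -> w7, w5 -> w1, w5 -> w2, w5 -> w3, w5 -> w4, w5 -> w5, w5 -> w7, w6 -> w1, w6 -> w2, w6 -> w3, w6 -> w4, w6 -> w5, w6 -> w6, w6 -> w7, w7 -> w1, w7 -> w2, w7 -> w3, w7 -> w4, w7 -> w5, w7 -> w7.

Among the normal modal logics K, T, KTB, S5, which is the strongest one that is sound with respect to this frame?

T

Reflexive (axiom T): yes — every world is R-related to itself.
Symmetric (axiom B): no — w6 R w1 but not w1 R w6.
Euclidean (axiom 5): no — w6 R w1 and w6 R w6, but not w1 R w6.
So F validates K, T; KTB would additionally require R to be symmetric. The strongest is T.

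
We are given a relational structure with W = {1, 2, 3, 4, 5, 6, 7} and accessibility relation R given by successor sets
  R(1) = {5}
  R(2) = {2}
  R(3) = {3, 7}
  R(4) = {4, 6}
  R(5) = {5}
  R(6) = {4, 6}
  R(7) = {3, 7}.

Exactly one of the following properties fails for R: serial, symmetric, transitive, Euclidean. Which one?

symmetric

Serial: yes — every world has a successor (e.g. 1 R 5).
Symmetric: no — 1 R 5 but not 5 R 1.
Transitive: yes — every two-step R-path is closed by a direct edge.
Euclidean: yes — any two successors of a common world are R-related.
Only symmetric fails.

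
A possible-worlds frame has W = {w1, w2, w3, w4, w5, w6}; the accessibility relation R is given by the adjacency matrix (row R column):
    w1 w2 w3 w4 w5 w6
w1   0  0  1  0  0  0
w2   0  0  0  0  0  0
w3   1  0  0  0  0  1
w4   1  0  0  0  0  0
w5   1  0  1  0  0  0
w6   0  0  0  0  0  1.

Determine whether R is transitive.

Transitive: no — w1 R w3 and w3 R w6, but not w1 R w6.

No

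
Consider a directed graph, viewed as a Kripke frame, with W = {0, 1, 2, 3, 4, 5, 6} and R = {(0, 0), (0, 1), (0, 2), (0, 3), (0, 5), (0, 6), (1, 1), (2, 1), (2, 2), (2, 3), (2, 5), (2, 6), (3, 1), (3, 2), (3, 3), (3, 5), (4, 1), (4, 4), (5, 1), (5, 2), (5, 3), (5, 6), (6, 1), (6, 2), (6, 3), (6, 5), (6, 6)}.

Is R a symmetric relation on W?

Symmetric: no — 0 R 1 but not 1 R 0.

No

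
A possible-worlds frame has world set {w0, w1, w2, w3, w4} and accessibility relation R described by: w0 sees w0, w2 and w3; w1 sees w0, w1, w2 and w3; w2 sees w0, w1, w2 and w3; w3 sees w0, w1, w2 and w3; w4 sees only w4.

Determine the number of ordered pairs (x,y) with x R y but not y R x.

Enumerating: (w1,w0).

1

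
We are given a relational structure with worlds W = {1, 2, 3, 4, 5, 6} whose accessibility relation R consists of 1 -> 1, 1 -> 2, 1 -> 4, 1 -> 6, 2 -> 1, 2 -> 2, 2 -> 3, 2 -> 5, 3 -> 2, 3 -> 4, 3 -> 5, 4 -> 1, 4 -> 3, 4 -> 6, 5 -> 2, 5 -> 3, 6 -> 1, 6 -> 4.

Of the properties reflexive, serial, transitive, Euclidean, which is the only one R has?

Reflexive: no — 3 is not related to itself.
Serial: yes — every world has a successor (e.g. 1 R 1).
Transitive: no — 1 R 2 and 2 R 3, but not 1 R 3.
Euclidean: no — 1 R 2 and 1 R 4, but not 2 R 4.
Only serial holds.

serial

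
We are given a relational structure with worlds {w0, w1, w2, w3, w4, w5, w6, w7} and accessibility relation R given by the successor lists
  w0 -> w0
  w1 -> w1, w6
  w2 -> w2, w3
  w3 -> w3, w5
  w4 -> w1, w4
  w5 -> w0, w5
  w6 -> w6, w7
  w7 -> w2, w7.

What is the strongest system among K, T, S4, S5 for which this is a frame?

T

Reflexive (axiom T): yes — every world is R-related to itself.
Transitive (axiom 4): no — w1 R w6 and w6 R w7, but not w1 R w7.
Euclidean (axiom 5): no — w1 R w6 and w1 R w1, but not w6 R w1.
So F validates K, T; S4 would additionally require R to be transitive. The strongest is T.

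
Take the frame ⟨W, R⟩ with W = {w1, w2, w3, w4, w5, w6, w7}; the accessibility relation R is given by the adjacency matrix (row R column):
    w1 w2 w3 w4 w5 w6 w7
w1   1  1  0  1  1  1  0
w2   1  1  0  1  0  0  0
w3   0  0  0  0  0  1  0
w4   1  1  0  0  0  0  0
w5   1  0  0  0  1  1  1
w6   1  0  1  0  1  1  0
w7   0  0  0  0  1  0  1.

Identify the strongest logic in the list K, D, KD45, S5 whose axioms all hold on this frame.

D

Serial (axiom D): yes — every world has a successor (e.g. w1 R w1).
Euclidean (axiom 5): no — w1 R w2 and w1 R w5, but not w2 R w5.
Transitive (axiom 4): no — w1 R w5 and w5 R w7, but not w1 R w7.
Reflexive (axiom T): no — w3 is not related to itself.
So F validates K, D; KD45 would additionally require R to be Euclidean and transitive. The strongest is D.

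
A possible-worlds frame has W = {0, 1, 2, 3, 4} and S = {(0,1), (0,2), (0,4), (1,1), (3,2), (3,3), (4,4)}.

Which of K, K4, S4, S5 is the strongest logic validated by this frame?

Transitive (axiom 4): yes — every two-step S-path is closed by a direct edge.
Reflexive (axiom T): no — 0 is not related to itself.
Euclidean (axiom 5): no — 0 S 1 and 0 S 2, but not 1 S 2.
So F validates K, K4; S4 would additionally require S to be reflexive. The strongest is K4.

K4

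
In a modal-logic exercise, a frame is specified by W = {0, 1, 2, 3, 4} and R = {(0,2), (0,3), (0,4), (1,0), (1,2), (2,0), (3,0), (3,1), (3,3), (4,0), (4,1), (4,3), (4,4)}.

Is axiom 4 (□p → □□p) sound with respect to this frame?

No

The schema 4 characterises exactly the transitive frames.
Transitive: no — 0 R 3 and 3 R 1, but not 0 R 1.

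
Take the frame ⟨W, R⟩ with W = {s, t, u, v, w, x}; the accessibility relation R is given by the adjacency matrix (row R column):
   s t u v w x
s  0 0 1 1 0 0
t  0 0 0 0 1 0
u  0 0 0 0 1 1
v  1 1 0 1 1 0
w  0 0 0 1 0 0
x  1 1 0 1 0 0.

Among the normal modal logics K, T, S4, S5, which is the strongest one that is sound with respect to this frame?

K

Reflexive (axiom T): no — s is not related to itself.
Transitive (axiom 4): no — s R u and u R w, but not s R w.
Euclidean (axiom 5): no — s R u and s R v, but not u R v.
So F validates K; T would additionally require R to be reflexive. The strongest is K.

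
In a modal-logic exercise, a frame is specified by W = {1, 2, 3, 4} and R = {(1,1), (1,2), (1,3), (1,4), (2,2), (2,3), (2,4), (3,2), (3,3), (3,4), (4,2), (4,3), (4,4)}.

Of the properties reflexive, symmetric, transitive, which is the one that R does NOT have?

symmetric

Reflexive: yes — every world is R-related to itself.
Symmetric: no — 1 R 2 but not 2 R 1.
Transitive: yes — every two-step R-path is closed by a direct edge.
Only symmetric fails.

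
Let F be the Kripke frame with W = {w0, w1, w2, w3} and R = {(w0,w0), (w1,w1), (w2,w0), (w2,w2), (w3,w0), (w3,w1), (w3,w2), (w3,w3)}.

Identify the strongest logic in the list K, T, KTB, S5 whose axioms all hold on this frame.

T

Reflexive (axiom T): yes — every world is R-related to itself.
Symmetric (axiom B): no — w2 R w0 but not w0 R w2.
Euclidean (axiom 5): no — w3 R w0 and w3 R w1, but not w0 R w1.
So F validates K, T; KTB would additionally require R to be symmetric. The strongest is T.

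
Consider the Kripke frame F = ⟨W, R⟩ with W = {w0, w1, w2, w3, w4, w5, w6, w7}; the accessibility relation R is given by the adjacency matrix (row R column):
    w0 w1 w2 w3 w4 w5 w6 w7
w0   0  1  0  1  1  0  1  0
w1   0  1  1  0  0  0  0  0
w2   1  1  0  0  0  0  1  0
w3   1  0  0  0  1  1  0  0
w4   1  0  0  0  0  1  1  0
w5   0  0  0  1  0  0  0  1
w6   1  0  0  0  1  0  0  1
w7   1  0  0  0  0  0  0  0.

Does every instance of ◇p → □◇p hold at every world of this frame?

No

The schema 5 characterises exactly the Euclidean frames.
Euclidean: no — w0 R w1 and w0 R w3, but not w1 R w3.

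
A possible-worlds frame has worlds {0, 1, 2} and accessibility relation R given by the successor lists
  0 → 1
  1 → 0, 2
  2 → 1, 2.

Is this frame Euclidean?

No

Euclidean: no — 1 R 0 and 1 R 2, but not 0 R 2.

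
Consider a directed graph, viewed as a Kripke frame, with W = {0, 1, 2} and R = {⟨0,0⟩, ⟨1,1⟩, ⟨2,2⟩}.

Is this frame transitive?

Transitive: yes — every two-step R-path is closed by a direct edge.

Yes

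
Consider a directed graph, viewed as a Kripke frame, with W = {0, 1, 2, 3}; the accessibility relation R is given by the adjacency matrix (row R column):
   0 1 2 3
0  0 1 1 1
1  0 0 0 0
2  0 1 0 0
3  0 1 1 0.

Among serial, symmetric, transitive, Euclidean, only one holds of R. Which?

transitive

Serial: no — 1 has no R-successor.
Symmetric: no — 0 R 1 but not 1 R 0.
Transitive: yes — every two-step R-path is closed by a direct edge.
Euclidean: no — 0 R 1 and 0 R 2, but not 1 R 2.
Only transitive holds.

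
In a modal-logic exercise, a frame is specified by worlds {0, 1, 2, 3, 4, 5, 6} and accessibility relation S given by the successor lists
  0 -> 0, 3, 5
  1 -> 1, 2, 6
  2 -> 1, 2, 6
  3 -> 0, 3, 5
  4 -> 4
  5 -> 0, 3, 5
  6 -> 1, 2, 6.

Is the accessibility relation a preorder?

Yes

Reflexive: yes — every world is S-related to itself.
Transitive: yes — every two-step S-path is closed by a direct edge.
So S is a preorder.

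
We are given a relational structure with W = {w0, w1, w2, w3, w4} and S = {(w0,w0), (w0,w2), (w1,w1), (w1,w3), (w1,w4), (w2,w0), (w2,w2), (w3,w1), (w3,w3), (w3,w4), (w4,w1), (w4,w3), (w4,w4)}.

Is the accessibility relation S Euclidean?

Yes

Euclidean: yes — any two successors of a common world are S-related.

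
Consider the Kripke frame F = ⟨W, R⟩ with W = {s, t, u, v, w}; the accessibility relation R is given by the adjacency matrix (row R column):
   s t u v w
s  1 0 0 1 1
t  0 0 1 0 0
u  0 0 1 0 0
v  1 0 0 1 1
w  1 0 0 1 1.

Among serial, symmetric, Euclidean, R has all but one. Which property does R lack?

Serial: yes — every world has a successor (e.g. s R s).
Symmetric: no — t R u but not u R t.
Euclidean: yes — any two successors of a common world are R-related.
Only symmetric fails.

symmetric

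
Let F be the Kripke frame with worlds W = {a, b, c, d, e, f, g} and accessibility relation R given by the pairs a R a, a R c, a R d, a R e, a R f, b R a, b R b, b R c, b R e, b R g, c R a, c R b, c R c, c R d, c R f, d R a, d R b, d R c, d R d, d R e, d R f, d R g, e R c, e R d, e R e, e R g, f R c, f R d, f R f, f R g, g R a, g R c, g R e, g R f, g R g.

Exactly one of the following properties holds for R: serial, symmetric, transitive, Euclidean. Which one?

serial

Serial: yes — every world has a successor (e.g. a R a).
Symmetric: no — a R e but not e R a.
Transitive: no — a R c and c R b, but not a R b.
Euclidean: no — a R c and a R e, but not c R e.
Only serial holds.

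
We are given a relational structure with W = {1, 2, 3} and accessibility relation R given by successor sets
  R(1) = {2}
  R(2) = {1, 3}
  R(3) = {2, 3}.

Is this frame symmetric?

Yes

Symmetric: yes — every pair in R has its reverse in R.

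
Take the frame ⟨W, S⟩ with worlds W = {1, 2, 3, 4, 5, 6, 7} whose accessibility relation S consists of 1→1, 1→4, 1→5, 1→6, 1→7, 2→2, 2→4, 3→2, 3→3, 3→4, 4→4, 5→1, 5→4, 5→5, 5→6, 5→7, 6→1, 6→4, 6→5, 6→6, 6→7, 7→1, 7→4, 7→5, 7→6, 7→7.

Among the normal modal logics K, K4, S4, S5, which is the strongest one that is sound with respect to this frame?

Transitive (axiom 4): yes — every two-step S-path is closed by a direct edge.
Reflexive (axiom T): yes — every world is S-related to itself.
Euclidean (axiom 5): no — 1 S 4 and 1 S 5, but not 4 S 5.
So F validates K, K4, S4; S5 would additionally require S to be Euclidean. The strongest is S4.

S4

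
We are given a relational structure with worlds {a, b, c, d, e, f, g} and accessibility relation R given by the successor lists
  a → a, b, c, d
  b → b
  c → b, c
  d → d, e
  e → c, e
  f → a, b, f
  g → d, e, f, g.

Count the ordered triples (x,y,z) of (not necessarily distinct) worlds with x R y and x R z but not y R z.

Enumerating: (a,b,a), (a,b,c), (a,b,d), (a,c,a), (a,c,d), (a,d,a), (a,d,b), (a,d,c), (c,b,c), (d,e,d), (e,c,e), (f,a,f), … and 10 more.
Total: 22.

22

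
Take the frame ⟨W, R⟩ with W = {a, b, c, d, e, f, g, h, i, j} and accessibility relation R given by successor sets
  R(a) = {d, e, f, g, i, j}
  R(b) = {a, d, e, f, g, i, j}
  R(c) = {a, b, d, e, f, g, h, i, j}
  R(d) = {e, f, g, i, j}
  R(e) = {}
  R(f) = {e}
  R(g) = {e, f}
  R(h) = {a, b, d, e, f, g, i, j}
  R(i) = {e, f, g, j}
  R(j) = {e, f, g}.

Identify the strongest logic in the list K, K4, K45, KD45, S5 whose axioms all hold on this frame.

Transitive (axiom 4): yes — every two-step R-path is closed by a direct edge.
Euclidean (axiom 5): no — a R e and a R d, but not e R d.
Serial (axiom D): no — e has no R-successor.
Reflexive (axiom T): no — a is not related to itself.
So F validates K, K4; K45 would additionally require R to be Euclidean. The strongest is K4.

K4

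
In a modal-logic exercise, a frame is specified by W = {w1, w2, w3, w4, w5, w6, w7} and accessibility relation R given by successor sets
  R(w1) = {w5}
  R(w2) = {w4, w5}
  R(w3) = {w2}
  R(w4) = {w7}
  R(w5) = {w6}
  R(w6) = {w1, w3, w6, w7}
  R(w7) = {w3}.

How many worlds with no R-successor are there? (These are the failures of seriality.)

0

R is serial; there are no such worlds.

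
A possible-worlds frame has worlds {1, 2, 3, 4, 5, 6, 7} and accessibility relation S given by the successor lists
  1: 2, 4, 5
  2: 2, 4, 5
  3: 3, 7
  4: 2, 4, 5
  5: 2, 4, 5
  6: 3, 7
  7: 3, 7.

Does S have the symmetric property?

No

Symmetric: no — 1 S 2 but not 2 S 1.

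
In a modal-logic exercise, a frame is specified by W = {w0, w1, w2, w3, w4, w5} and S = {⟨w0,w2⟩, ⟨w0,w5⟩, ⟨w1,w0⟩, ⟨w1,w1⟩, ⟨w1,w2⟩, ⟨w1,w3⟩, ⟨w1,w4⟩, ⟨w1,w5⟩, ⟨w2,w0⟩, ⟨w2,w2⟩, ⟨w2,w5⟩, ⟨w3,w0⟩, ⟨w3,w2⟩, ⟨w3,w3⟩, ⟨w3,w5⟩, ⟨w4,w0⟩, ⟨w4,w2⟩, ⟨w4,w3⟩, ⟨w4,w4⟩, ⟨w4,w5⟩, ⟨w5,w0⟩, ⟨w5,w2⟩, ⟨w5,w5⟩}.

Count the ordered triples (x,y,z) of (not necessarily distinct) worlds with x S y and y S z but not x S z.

2

Enumerating: (w0,w2,w0), (w0,w5,w0).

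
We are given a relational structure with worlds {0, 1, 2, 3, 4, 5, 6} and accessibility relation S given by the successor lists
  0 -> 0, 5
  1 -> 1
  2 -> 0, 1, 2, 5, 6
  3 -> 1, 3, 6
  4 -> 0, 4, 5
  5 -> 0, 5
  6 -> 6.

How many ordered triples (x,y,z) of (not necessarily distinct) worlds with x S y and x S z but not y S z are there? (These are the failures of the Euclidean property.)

Enumerating: (2,0,1), (2,0,2), (2,0,6), (2,1,0), (2,1,2), (2,1,5), (2,1,6), (2,5,1), (2,5,2), (2,5,6), (2,6,0), (2,6,1), … and 8 more.
Total: 20.

20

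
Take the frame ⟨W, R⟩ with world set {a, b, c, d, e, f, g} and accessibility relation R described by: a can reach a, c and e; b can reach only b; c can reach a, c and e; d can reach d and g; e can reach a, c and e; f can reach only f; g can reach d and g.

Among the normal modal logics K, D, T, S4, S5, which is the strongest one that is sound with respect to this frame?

S5

Serial (axiom D): yes — every world has a successor (e.g. a R a).
Reflexive (axiom T): yes — every world is R-related to itself.
Transitive (axiom 4): yes — every two-step R-path is closed by a direct edge.
Euclidean (axiom 5): yes — any two successors of a common world are R-related.
So F validates K, D, T, S4, S5. The strongest is S5.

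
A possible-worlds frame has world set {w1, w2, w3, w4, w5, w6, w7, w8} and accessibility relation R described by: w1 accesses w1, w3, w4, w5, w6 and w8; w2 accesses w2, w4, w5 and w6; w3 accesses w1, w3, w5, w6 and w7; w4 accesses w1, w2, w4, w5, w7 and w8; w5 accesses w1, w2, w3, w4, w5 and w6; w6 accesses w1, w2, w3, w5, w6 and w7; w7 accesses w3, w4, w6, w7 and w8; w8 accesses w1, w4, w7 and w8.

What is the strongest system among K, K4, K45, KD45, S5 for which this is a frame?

K

Transitive (axiom 4): no — w1 R w3 and w3 R w7, but not w1 R w7.
Euclidean (axiom 5): no — w1 R w3 and w1 R w4, but not w3 R w4.
Serial (axiom D): yes — every world has a successor (e.g. w1 R w1).
Reflexive (axiom T): yes — every world is R-related to itself.
So F validates K; K4 would additionally require R to be transitive. The strongest is K.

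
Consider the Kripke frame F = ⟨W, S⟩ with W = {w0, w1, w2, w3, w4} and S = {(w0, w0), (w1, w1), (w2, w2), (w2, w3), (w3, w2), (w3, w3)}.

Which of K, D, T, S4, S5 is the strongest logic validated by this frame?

Serial (axiom D): no — w4 has no S-successor.
Reflexive (axiom T): no — w4 is not related to itself.
Transitive (axiom 4): yes — every two-step S-path is closed by a direct edge.
Euclidean (axiom 5): yes — any two successors of a common world are S-related.
So F validates K; D would additionally require S to be serial. The strongest is K.

K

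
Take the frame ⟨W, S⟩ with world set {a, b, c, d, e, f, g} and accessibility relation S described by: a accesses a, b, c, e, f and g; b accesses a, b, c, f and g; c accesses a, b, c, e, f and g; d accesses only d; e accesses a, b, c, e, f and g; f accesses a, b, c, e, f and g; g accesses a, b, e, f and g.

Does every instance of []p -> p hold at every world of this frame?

The schema T characterises exactly the reflexive frames.
Reflexive: yes — every world is S-related to itself.

Yes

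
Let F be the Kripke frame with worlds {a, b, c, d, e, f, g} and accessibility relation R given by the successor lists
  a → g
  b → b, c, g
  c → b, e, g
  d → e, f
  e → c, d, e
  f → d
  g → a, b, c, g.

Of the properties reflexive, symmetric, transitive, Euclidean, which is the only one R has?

Reflexive: no — a is not related to itself.
Symmetric: yes — every pair in R has its reverse in R.
Transitive: no — a R g and g R b, but not a R b.
Euclidean: no — c R b and c R e, but not b R e.
Only symmetric holds.

symmetric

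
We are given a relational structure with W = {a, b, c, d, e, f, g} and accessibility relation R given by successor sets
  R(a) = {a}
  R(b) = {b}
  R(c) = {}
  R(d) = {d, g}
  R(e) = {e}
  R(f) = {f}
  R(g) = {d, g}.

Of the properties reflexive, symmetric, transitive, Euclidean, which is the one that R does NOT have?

reflexive

Reflexive: no — c is not related to itself.
Symmetric: yes — every pair in R has its reverse in R.
Transitive: yes — every two-step R-path is closed by a direct edge.
Euclidean: yes — any two successors of a common world are R-related.
Only reflexive fails.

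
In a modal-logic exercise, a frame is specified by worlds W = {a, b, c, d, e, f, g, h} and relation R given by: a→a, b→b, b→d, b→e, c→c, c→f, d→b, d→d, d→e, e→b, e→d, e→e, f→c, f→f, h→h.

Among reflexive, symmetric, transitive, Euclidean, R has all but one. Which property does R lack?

Reflexive: no — g is not related to itself.
Symmetric: yes — every pair in R has its reverse in R.
Transitive: yes — every two-step R-path is closed by a direct edge.
Euclidean: yes — any two successors of a common world are R-related.
Only reflexive fails.

reflexive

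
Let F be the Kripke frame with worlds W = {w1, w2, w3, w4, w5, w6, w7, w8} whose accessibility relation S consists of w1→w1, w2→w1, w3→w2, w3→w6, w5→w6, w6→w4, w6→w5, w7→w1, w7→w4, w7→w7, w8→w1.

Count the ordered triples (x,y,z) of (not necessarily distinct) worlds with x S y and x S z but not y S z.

Enumerating: (w3,w2,w2), (w3,w2,w6), (w3,w6,w2), (w3,w6,w6), (w5,w6,w6), (w6,w4,w4), (w6,w4,w5), (w6,w5,w4), (w6,w5,w5), (w7,w1,w4), (w7,w1,w7), (w7,w4,w1), (w7,w4,w4), (w7,w4,w7).

14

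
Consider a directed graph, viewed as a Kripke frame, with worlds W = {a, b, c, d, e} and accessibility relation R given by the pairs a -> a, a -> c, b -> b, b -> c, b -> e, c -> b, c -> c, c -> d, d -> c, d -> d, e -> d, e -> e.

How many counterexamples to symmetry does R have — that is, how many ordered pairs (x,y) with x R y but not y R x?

3

Enumerating: (a,c), (b,e), (e,d).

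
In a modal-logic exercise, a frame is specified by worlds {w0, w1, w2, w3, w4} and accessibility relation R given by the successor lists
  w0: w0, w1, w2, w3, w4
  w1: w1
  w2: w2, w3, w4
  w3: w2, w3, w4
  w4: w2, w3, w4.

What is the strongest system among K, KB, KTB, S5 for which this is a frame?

Symmetric (axiom B): no — w0 R w1 but not w1 R w0.
Reflexive (axiom T): yes — every world is R-related to itself.
Euclidean (axiom 5): no — w0 R w1 and w0 R w2, but not w1 R w2.
So F validates K; KB would additionally require R to be symmetric. The strongest is K.

K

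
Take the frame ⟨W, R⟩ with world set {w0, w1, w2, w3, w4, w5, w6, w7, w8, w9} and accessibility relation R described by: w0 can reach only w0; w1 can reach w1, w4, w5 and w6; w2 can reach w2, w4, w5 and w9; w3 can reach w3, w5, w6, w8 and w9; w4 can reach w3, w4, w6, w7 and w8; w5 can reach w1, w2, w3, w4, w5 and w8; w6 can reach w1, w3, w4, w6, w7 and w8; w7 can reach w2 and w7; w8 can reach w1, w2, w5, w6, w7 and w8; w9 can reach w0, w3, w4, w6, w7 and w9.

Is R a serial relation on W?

Serial: yes — every world has a successor (e.g. w0 R w0).

Yes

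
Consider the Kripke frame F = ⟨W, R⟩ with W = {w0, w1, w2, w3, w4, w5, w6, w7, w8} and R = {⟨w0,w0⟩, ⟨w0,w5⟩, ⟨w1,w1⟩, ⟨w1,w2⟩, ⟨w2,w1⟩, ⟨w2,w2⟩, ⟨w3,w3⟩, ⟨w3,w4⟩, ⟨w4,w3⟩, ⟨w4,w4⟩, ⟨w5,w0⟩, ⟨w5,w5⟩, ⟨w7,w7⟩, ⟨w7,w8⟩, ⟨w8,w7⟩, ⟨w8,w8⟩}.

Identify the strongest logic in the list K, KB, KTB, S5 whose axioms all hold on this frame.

KB

Symmetric (axiom B): yes — every pair in R has its reverse in R.
Reflexive (axiom T): no — w6 is not related to itself.
Euclidean (axiom 5): yes — any two successors of a common world are R-related.
So F validates K, KB; KTB would additionally require R to be reflexive. The strongest is KB.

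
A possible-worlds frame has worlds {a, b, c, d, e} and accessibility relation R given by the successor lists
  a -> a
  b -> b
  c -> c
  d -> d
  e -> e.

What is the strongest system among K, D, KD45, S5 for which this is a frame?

Serial (axiom D): yes — every world has a successor (e.g. a R a).
Euclidean (axiom 5): yes — any two successors of a common world are R-related.
Transitive (axiom 4): yes — every two-step R-path is closed by a direct edge.
Reflexive (axiom T): yes — every world is R-related to itself.
So F validates K, D, KD45, S5. The strongest is S5.

S5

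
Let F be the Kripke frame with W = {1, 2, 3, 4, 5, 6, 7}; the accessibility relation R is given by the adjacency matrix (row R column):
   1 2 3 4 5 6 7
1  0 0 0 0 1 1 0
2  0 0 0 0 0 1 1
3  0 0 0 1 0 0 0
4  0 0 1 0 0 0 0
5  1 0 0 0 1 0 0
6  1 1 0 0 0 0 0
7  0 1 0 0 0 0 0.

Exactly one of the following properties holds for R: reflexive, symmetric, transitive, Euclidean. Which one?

Reflexive: no — 1 is not related to itself.
Symmetric: yes — every pair in R has its reverse in R.
Transitive: no — 1 R 6 and 6 R 2, but not 1 R 2.
Euclidean: no — 1 R 5 and 1 R 6, but not 5 R 6.
Only symmetric holds.

symmetric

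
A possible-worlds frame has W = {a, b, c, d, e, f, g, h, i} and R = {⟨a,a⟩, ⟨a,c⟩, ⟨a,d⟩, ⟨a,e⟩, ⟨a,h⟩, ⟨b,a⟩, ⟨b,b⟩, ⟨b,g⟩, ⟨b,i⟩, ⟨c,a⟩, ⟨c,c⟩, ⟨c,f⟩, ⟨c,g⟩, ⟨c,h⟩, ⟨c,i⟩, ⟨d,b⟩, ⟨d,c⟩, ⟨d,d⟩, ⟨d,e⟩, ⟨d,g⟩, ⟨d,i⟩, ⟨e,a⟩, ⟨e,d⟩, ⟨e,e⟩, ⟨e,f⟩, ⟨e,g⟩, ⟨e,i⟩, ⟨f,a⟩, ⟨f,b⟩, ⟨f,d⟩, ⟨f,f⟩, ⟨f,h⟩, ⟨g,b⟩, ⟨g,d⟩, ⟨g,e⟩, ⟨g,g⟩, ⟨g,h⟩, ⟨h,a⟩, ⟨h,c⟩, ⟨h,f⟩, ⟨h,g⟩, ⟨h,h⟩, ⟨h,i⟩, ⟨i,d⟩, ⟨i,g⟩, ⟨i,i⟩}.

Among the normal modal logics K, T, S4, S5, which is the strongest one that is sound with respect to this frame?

Reflexive (axiom T): yes — every world is R-related to itself.
Transitive (axiom 4): no — a R c and c R f, but not a R f.
Euclidean (axiom 5): no — a R c and a R d, but not c R d.
So F validates K, T; S4 would additionally require R to be transitive. The strongest is T.

T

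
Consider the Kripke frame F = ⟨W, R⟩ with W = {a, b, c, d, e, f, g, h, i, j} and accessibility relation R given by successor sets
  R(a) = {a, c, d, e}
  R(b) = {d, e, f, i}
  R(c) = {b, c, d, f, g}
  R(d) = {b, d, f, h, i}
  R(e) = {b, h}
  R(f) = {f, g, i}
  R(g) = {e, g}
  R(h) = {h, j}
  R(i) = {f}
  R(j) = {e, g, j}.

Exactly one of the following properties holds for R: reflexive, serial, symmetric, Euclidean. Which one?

Reflexive: no — b is not related to itself.
Serial: yes — every world has a successor (e.g. a R a).
Symmetric: no — a R c but not c R a.
Euclidean: no — a R c and a R e, but not c R e.
Only serial holds.

serial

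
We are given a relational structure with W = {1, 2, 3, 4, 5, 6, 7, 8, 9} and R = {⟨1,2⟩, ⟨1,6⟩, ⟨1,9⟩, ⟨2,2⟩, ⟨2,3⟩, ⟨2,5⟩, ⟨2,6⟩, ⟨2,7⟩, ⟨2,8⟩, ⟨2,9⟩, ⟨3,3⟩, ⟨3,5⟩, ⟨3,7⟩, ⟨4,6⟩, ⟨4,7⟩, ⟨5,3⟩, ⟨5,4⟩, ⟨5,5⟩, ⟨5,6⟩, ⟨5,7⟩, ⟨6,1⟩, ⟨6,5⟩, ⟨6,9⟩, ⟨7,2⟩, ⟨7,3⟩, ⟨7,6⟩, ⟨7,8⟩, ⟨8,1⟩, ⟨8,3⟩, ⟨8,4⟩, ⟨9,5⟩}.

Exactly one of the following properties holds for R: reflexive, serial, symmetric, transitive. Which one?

serial

Reflexive: no — 1 is not related to itself.
Serial: yes — every world has a successor (e.g. 1 R 2).
Symmetric: no — 1 R 2 but not 2 R 1.
Transitive: no — 1 R 2 and 2 R 3, but not 1 R 3.
Only serial holds.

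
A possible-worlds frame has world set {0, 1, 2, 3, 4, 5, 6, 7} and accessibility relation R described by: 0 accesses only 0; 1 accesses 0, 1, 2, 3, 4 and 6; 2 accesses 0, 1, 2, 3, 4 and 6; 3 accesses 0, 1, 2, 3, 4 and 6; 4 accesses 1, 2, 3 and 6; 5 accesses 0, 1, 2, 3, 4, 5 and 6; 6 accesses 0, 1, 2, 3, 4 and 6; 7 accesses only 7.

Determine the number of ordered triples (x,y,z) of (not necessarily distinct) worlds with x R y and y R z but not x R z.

Enumerating: (4,1,0), (4,1,4), (4,2,0), (4,2,4), (4,3,0), (4,3,4), (4,6,0), (4,6,4).

8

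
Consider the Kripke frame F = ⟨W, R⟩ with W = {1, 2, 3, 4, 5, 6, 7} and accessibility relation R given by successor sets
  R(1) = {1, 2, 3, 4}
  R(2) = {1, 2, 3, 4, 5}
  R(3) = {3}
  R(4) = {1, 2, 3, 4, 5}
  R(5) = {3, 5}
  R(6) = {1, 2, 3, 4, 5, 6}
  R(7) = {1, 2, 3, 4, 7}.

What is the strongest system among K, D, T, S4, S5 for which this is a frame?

Serial (axiom D): yes — every world has a successor (e.g. 1 R 1).
Reflexive (axiom T): yes — every world is R-related to itself.
Transitive (axiom 4): no — 1 R 2 and 2 R 5, but not 1 R 5.
Euclidean (axiom 5): no — 1 R 3 and 1 R 2, but not 3 R 2.
So F validates K, D, T; S4 would additionally require R to be transitive. The strongest is T.

T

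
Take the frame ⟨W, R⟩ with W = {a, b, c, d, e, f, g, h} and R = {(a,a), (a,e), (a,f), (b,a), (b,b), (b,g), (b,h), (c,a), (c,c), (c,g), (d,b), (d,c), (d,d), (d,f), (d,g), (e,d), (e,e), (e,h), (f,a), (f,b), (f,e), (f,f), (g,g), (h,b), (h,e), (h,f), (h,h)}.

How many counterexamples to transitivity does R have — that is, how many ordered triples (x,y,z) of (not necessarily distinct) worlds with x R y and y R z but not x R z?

28

Enumerating: (a,e,d), (a,e,h), (a,f,b), (b,a,e), (b,a,f), (b,h,e), (b,h,f), (c,a,e), (c,a,f), (d,b,a), (d,b,h), (d,c,a), … and 16 more.
Total: 28.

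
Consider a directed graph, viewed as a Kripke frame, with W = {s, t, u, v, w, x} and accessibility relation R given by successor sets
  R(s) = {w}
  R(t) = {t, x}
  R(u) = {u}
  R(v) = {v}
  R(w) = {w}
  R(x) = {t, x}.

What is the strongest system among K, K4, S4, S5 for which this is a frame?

Transitive (axiom 4): yes — every two-step R-path is closed by a direct edge.
Reflexive (axiom T): no — s is not related to itself.
Euclidean (axiom 5): yes — any two successors of a common world are R-related.
So F validates K, K4; S4 would additionally require R to be reflexive. The strongest is K4.

K4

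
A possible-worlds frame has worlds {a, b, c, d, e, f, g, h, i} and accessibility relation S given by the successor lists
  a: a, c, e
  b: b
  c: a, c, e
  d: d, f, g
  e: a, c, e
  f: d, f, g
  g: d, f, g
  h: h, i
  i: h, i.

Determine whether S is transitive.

Yes

Transitive: yes — every two-step S-path is closed by a direct edge.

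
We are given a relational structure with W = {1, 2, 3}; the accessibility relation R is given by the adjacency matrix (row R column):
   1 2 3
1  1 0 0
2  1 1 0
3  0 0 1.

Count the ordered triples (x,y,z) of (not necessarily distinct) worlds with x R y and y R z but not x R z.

R is transitive; there are no such tuples.

0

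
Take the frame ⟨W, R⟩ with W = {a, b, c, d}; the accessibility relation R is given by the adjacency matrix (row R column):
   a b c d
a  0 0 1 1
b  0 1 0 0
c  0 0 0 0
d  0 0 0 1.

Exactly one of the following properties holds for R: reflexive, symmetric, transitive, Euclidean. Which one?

transitive

Reflexive: no — a is not related to itself.
Symmetric: no — a R c but not c R a.
Transitive: yes — every two-step R-path is closed by a direct edge.
Euclidean: no — a R c and a R d, but not c R d.
Only transitive holds.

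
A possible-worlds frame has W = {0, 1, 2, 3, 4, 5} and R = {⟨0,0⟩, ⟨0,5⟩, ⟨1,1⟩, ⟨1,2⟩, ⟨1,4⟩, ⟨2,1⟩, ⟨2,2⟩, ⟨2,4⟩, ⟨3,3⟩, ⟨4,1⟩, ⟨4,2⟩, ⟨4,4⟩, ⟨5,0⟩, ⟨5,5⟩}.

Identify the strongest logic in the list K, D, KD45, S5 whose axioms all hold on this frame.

S5

Serial (axiom D): yes — every world has a successor (e.g. 0 R 0).
Euclidean (axiom 5): yes — any two successors of a common world are R-related.
Transitive (axiom 4): yes — every two-step R-path is closed by a direct edge.
Reflexive (axiom T): yes — every world is R-related to itself.
So F validates K, D, KD45, S5. The strongest is S5.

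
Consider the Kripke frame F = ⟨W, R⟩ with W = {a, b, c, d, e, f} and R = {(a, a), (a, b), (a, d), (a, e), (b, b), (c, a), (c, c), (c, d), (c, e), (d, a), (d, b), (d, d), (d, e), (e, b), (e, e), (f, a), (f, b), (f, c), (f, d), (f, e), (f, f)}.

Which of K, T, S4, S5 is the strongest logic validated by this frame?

Reflexive (axiom T): yes — every world is R-related to itself.
Transitive (axiom 4): no — c R a and a R b, but not c R b.
Euclidean (axiom 5): no — a R b and a R d, but not b R d.
So F validates K, T; S4 would additionally require R to be transitive. The strongest is T.

T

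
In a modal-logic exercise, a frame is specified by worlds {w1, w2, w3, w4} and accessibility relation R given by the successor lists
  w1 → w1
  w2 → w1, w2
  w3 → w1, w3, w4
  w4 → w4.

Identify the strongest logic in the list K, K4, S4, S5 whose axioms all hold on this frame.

Transitive (axiom 4): yes — every two-step R-path is closed by a direct edge.
Reflexive (axiom T): yes — every world is R-related to itself.
Euclidean (axiom 5): no — w3 R w1 and w3 R w4, but not w1 R w4.
So F validates K, K4, S4; S5 would additionally require R to be Euclidean. The strongest is S4.

S4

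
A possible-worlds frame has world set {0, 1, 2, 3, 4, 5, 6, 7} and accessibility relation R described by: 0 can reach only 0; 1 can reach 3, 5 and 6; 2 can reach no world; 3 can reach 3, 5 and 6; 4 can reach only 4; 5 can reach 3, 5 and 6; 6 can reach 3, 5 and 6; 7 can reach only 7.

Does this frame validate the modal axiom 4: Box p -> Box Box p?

Yes

By correspondence theory, 4 is valid on a frame iff R is transitive.
Transitive: yes — every two-step R-path is closed by a direct edge.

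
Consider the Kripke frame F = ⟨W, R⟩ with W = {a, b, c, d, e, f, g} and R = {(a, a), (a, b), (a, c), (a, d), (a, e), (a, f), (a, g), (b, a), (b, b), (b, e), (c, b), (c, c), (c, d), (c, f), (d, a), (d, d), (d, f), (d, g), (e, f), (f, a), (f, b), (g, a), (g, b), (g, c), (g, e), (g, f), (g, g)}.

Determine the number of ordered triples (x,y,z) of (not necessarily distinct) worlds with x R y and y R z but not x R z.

Enumerating: (b,a,c), (b,a,d), (b,a,f), (b,a,g), (b,e,f), (c,b,a), (c,b,e), (c,d,a), (c,d,g), (c,f,a), (d,a,b), (d,a,c), … and 15 more.
Total: 27.

27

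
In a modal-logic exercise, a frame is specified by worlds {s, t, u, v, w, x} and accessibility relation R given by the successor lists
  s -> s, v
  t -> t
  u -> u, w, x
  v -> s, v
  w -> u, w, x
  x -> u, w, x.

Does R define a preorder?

Yes

Reflexive: yes — every world is R-related to itself.
Transitive: yes — every two-step R-path is closed by a direct edge.
So R is a preorder.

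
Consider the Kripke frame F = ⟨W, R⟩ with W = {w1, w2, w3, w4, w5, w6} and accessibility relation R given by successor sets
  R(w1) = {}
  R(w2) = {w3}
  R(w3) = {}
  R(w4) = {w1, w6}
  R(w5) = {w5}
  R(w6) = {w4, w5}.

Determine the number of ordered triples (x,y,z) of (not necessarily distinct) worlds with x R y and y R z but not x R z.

4

Enumerating: (w4,w6,w4), (w4,w6,w5), (w6,w4,w1), (w6,w4,w6).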